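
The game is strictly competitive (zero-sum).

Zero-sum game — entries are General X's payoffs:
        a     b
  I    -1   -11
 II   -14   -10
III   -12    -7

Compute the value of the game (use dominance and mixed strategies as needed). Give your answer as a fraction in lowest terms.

Row II is strictly dominated by row III, so General X never plays it.
The remaining 2×2 game on (I, III) × (a, b) has no saddle point. Let General X play I with probability p; indifference gives −p − 12(1−p) = −11p − 7(1−p), so p = 1/3.
Similarly General Y's optimal q on a is 4/15, and the value is -1·(4/15) + (-11)·(11/15) = -25/3.

-25/3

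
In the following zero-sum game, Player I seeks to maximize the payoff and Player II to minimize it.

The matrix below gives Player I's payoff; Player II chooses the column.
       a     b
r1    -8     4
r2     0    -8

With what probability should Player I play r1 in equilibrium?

2/5

Row minima are -8 and -8, so Player I's maximin is -8; column maxima are 0 and 4, so Player II's minimax is 0. These differ, so the equilibrium is in mixed strategies.
Let Player I play r1 with probability p. Player II is indifferent when −8p = 4p − 8(1−p), giving p = 2/5.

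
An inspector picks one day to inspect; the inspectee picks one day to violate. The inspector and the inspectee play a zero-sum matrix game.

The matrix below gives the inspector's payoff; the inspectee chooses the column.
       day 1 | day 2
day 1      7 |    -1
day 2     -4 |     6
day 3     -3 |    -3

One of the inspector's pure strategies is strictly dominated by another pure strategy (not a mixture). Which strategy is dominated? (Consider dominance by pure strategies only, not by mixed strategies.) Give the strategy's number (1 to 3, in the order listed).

3

Compare day 3 with day 1: 7 > -3, -1 > -3.
So day 1 strictly dominates day 3 for the inspector; day 3 is strictly dominated.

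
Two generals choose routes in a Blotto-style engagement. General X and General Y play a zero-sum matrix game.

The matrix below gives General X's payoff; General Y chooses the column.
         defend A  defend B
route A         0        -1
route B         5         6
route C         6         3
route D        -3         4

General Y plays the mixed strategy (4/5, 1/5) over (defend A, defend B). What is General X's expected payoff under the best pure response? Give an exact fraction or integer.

route A: (0)·(4/5) + (-1)·(1/5) = -1/5.
route B: (5)·(4/5) + (6)·(1/5) = 26/5.
route C: (6)·(4/5) + (3)·(1/5) = 27/5.
route D: (-3)·(4/5) + (4)·(1/5) = -8/5.
The best pure response is route C with expected payoff 27/5.

27/5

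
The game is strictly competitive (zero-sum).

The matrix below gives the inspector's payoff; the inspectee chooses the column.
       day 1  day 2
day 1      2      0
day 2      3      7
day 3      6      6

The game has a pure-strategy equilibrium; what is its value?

Row minima: 0, 3, 6 → the inspector's maximin is 6.
Column maxima: 6, 7 → the inspectee's minimax is 6.
They coincide at (day 3, day 1), so the value is 6.

6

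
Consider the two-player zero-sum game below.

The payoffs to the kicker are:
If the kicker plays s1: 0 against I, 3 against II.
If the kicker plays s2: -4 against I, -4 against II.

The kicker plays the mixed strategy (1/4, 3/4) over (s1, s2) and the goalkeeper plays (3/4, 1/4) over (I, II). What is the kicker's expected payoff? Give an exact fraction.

Against (3/4, 1/4), each row's expected payoff is s1: 3/4; s2: -4.
Taking the (1/4, 3/4)-weighted average: (1/4)·(3/4) + (3/4)·(-4) = -45/16.

-45/16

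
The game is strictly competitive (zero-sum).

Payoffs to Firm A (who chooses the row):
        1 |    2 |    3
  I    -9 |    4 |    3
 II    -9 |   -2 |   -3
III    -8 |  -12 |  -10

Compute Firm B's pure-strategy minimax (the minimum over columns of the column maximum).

The worst case (largest entry) in each column is 1: -8, 2: 4, 3: 3.
The best (smallest) of these is -8.

-8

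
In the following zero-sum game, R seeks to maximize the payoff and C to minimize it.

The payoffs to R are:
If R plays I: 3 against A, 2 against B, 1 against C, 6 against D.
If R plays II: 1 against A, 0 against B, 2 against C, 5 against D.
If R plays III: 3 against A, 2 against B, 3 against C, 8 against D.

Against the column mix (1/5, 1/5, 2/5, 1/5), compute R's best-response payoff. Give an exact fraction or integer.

19/5

I: (3)·(1/5) + (2)·(1/5) + (1)·(2/5) + (6)·(1/5) = 13/5.
II: (1)·(1/5) + (0)·(1/5) + (2)·(2/5) + (5)·(1/5) = 2.
III: (3)·(1/5) + (2)·(1/5) + (3)·(2/5) + (8)·(1/5) = 19/5.
The best pure response is III with expected payoff 19/5.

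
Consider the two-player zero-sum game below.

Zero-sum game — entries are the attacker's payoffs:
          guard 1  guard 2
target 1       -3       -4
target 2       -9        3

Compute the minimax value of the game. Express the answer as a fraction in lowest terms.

-45/13

Row minima are -4 and -9, so the attacker's maximin is -4; column maxima are -3 and 3, so the defender's minimax is -3. These differ, so the equilibrium is in mixed strategies.
Let the attacker play target 1 with probability p. The defender is indifferent when −3p − 9(1−p) = −4p + 3(1−p), giving p = 12/13.
Let the defender play guard 1 with probability q. The attacker is indifferent when −3q − 4(1−q) = −9q + 3(1−q), giving q = 7/13.
The value is -3·(7/13) + (-4)·(6/13) = -45/13.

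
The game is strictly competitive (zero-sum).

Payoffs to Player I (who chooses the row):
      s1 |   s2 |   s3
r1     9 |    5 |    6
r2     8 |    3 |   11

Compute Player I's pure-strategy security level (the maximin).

5

The worst-case payoff for each row is r1: 5, r2: 3.
The best of these is 5.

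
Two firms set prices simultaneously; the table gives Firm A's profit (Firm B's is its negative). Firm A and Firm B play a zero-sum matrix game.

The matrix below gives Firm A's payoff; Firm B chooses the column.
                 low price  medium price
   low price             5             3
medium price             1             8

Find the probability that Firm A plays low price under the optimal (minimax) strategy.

7/9

Row minima are 3 and 1, so Firm A's maximin is 3; column maxima are 5 and 8, so Firm B's minimax is 5. These differ, so the equilibrium is in mixed strategies.
Let Firm A play low price with probability p. Firm B is indifferent when 5p + (1−p) = 3p + 8(1−p), giving p = 7/9.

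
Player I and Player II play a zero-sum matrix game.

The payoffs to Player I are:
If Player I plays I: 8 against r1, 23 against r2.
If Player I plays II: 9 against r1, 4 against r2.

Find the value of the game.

Row minima are 8 and 4, so Player I's maximin is 8; column maxima are 9 and 23, so Player II's minimax is 9. These differ, so the equilibrium is in mixed strategies.
Let Player I play I with probability p. Player II is indifferent when 8p + 9(1−p) = 23p + 4(1−p), giving p = 1/4.
Let Player II play r1 with probability q. Player I is indifferent when 8q + 23(1−q) = 9q + 4(1−q), giving q = 19/20.
The value is 8·(19/20) + (23)·(1/20) = 35/4.

35/4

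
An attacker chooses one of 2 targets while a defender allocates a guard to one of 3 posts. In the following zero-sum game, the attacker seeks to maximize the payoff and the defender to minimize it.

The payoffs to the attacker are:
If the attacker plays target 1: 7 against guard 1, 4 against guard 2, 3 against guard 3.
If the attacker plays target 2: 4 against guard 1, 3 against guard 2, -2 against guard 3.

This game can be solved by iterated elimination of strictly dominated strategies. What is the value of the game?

Row target 2 is strictly dominated by row target 1 (7>4, 4>3, 3>-2); eliminate target 2.
Column guard 2 is strictly dominated by guard 3 for the defender (3<4); eliminate guard 2.
Column guard 1 is strictly dominated by guard 3 for the defender (3<7); eliminate guard 1.
Only (target 1, guard 3) remains, with payoff 3.

3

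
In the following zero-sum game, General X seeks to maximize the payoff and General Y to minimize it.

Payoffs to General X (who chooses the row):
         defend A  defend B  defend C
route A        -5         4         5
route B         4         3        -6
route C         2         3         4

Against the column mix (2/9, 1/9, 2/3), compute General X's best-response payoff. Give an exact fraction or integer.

route A: (-5)·(2/9) + (4)·(1/9) + (5)·(2/3) = 8/3.
route B: (4)·(2/9) + (3)·(1/9) + (-6)·(2/3) = -25/9.
route C: (2)·(2/9) + (3)·(1/9) + (4)·(2/3) = 31/9.
The best pure response is route C with expected payoff 31/9.

31/9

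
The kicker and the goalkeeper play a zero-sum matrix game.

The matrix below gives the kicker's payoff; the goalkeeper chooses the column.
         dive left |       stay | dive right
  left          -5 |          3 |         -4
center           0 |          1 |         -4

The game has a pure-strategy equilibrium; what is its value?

-4

Row minima: -5, -4 → the kicker's maximin is -4.
Column maxima: 0, 3, -4 → the goalkeeper's minimax is -4.
They coincide at (center, dive right), so the value is -4.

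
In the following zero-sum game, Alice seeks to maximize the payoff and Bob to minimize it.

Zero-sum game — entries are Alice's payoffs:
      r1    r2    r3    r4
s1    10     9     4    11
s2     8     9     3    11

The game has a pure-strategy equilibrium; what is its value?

4

Row minima: 4, 3 → Alice's maximin is 4.
Column maxima: 10, 9, 4, 11 → Bob's minimax is 4.
They coincide at (s1, r3), so the value is 4.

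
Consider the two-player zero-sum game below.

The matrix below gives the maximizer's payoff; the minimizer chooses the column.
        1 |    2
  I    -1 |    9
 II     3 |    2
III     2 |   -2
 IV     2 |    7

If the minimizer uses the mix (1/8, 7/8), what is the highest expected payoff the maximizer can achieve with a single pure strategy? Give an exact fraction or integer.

I: (-1)·(1/8) + (9)·(7/8) = 31/4.
II: (3)·(1/8) + (2)·(7/8) = 17/8.
III: (2)·(1/8) + (-2)·(7/8) = -3/2.
IV: (2)·(1/8) + (7)·(7/8) = 51/8.
The best pure response is I with expected payoff 31/4.

31/4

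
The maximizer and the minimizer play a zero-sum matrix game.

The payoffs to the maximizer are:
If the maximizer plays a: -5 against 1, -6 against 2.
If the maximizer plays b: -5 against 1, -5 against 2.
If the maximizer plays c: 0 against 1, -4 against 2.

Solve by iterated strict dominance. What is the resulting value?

Row a is strictly dominated by row c (0>-5, -4>-6); eliminate a.
Row b is strictly dominated by row c (0>-5, -4>-5); eliminate b.
Column 1 is strictly dominated by 2 for the minimizer (-4<0); eliminate 1.
Only (c, 2) remains, with payoff -4.

-4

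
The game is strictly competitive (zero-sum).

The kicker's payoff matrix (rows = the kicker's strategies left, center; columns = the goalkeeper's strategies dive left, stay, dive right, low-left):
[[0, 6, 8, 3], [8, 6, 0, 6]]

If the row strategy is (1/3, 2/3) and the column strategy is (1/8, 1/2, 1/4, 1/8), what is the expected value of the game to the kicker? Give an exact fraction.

119/24

Against (1/8, 1/2, 1/4, 1/8), each row's expected payoff is left: 43/8; center: 19/4.
Taking the (1/3, 2/3)-weighted average: (1/3)·(43/8) + (2/3)·(19/4) = 119/24.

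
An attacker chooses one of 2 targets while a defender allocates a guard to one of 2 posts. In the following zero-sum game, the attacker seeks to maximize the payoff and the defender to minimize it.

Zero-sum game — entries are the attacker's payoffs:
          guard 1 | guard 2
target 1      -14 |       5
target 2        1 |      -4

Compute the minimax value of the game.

-17/8

Row minima are -14 and -4, so the attacker's maximin is -4; column maxima are 1 and 5, so the defender's minimax is 1. These differ, so the equilibrium is in mixed strategies.
Let the attacker play target 1 with probability p. The defender is indifferent when −14p + (1−p) = 5p − 4(1−p), giving p = 5/24.
Let the defender play guard 1 with probability q. The attacker is indifferent when −14q + 5(1−q) = q − 4(1−q), giving q = 3/8.
The value is -14·(3/8) + (5)·(5/8) = -17/8.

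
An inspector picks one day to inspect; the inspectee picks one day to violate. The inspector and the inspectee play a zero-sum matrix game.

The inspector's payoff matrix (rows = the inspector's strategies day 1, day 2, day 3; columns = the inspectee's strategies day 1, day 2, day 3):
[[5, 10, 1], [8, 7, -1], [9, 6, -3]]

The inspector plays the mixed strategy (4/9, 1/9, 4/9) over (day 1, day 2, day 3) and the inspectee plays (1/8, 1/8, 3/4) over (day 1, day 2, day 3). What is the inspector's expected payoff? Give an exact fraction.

Against (1/8, 1/8, 3/4), each row's expected payoff is day 1: 21/8; day 2: 9/8; day 3: -3/8.
Taking the (4/9, 1/9, 4/9)-weighted average: (4/9)·(21/8) + (1/9)·(9/8) + (4/9)·(-3/8) = 9/8.

9/8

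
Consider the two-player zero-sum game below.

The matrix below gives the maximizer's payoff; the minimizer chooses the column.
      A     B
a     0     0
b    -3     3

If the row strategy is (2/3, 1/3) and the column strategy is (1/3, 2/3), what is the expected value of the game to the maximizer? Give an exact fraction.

1/3

Against (1/3, 2/3), each row's expected payoff is a: 0; b: 1.
Taking the (2/3, 1/3)-weighted average: (2/3)·(0) + (1/3)·(1) = 1/3.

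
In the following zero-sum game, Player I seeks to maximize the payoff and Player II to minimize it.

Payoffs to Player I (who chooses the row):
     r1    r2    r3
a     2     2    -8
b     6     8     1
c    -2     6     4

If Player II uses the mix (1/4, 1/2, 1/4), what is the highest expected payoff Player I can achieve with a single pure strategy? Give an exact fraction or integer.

a: (2)·(1/4) + (2)·(1/2) + (-8)·(1/4) = -1/2.
b: (6)·(1/4) + (8)·(1/2) + (1)·(1/4) = 23/4.
c: (-2)·(1/4) + (6)·(1/2) + (4)·(1/4) = 7/2.
The best pure response is b with expected payoff 23/4.

23/4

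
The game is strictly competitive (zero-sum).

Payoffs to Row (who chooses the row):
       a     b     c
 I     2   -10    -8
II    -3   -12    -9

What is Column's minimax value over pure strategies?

The worst case (largest entry) in each column is a: 2, b: -10, c: -8.
The best (smallest) of these is -10.

-10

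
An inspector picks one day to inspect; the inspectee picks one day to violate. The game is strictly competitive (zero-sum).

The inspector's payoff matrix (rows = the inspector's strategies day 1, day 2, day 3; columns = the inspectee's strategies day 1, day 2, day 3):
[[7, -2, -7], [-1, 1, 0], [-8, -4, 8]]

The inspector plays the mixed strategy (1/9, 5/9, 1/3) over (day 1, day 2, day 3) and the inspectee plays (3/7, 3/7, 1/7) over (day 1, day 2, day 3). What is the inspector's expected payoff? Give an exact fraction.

Against (3/7, 3/7, 1/7), each row's expected payoff is day 1: 8/7; day 2: 0; day 3: -4.
Taking the (1/9, 5/9, 1/3)-weighted average: (1/9)·(8/7) + (5/9)·(0) + (1/3)·(-4) = -76/63.

-76/63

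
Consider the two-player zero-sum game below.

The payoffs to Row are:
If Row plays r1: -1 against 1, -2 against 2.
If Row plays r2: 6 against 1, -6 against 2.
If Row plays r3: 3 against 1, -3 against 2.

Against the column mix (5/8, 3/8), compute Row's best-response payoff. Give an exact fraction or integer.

r1: (-1)·(5/8) + (-2)·(3/8) = -11/8.
r2: (6)·(5/8) + (-6)·(3/8) = 3/2.
r3: (3)·(5/8) + (-3)·(3/8) = 3/4.
The best pure response is r2 with expected payoff 3/2.

3/2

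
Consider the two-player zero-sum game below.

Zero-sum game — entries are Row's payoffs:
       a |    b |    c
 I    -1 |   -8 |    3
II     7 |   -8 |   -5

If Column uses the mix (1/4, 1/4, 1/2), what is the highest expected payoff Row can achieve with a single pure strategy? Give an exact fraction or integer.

-3/4

I: (-1)·(1/4) + (-8)·(1/4) + (3)·(1/2) = -3/4.
II: (7)·(1/4) + (-8)·(1/4) + (-5)·(1/2) = -11/4.
The best pure response is I with expected payoff -3/4.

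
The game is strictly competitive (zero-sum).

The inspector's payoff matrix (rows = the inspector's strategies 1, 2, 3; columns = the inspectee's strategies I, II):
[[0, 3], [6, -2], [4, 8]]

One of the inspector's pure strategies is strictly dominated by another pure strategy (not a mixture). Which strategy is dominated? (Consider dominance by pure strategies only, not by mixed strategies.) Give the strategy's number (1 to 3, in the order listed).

1

Compare 1 with 3: 4 > 0, 8 > 3.
So 3 strictly dominates 1 for the inspector; 1 is strictly dominated.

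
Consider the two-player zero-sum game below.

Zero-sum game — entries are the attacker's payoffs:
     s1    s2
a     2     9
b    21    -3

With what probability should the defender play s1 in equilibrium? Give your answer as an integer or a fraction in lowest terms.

Row minima are 2 and -3, so the attacker's maximin is 2; column maxima are 21 and 9, so the defender's minimax is 9. These differ, so the equilibrium is in mixed strategies.
Let the defender play s1 with probability q. The attacker is indifferent when 2q + 9(1−q) = 21q − 3(1−q), giving q = 12/31.

12/31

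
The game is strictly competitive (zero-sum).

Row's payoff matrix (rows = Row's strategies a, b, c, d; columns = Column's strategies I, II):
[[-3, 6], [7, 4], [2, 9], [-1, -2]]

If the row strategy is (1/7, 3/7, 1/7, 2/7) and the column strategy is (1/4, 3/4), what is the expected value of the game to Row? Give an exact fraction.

Against (1/4, 3/4), each row's expected payoff is a: 15/4; b: 19/4; c: 29/4; d: -7/4.
Taking the (1/7, 3/7, 1/7, 2/7)-weighted average: (1/7)·(15/4) + (3/7)·(19/4) + (1/7)·(29/4) + (2/7)·(-7/4) = 87/28.

87/28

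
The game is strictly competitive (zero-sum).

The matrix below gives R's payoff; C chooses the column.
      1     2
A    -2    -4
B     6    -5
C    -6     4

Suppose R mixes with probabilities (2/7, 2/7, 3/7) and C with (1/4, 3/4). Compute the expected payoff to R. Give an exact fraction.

Against (1/4, 3/4), each row's expected payoff is A: -7/2; B: -9/4; C: 3/2.
Taking the (2/7, 2/7, 3/7)-weighted average: (2/7)·(-7/2) + (2/7)·(-9/4) + (3/7)·(3/2) = -1.

-1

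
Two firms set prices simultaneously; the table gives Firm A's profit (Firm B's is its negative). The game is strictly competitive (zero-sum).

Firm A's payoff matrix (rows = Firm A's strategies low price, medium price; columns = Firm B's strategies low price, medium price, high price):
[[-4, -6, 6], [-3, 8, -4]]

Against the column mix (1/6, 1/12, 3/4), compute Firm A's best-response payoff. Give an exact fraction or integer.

10/3

low price: (-4)·(1/6) + (-6)·(1/12) + (6)·(3/4) = 10/3.
medium price: (-3)·(1/6) + (8)·(1/12) + (-4)·(3/4) = -17/6.
The best pure response is low price with expected payoff 10/3.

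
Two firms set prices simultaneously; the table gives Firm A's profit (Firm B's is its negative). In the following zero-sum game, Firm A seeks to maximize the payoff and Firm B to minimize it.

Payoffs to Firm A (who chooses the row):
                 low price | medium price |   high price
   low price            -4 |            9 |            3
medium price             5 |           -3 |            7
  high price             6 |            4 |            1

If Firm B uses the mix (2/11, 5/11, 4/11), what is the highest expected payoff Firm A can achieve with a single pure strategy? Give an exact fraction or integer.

49/11

low price: (-4)·(2/11) + (9)·(5/11) + (3)·(4/11) = 49/11.
medium price: (5)·(2/11) + (-3)·(5/11) + (7)·(4/11) = 23/11.
high price: (6)·(2/11) + (4)·(5/11) + (1)·(4/11) = 36/11.
The best pure response is low price with expected payoff 49/11.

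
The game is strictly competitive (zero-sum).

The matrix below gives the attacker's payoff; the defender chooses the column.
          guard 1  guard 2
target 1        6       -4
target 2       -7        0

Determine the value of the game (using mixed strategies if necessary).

Row minima are -4 and -7, so the attacker's maximin is -4; column maxima are 6 and 0, so the defender's minimax is 0. These differ, so the equilibrium is in mixed strategies.
Let the attacker play target 1 with probability p. The defender is indifferent when 6p − 7(1−p) = −4p, giving p = 7/17.
Let the defender play guard 1 with probability q. The attacker is indifferent when 6q − 4(1−q) = −7q, giving q = 4/17.
The value is 6·(4/17) + (-4)·(13/17) = -28/17.

-28/17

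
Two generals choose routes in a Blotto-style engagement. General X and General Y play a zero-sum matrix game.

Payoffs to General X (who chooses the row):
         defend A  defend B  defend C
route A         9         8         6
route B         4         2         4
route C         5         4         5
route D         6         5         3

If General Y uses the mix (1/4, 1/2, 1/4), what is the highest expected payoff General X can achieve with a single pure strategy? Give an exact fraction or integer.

route A: (9)·(1/4) + (8)·(1/2) + (6)·(1/4) = 31/4.
route B: (4)·(1/4) + (2)·(1/2) + (4)·(1/4) = 3.
route C: (5)·(1/4) + (4)·(1/2) + (5)·(1/4) = 9/2.
route D: (6)·(1/4) + (5)·(1/2) + (3)·(1/4) = 19/4.
The best pure response is route A with expected payoff 31/4.

31/4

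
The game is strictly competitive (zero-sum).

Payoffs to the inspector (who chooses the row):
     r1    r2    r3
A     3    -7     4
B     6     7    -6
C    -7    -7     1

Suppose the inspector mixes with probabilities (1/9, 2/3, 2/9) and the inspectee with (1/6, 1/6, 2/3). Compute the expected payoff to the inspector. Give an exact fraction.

-37/27

Against (1/6, 1/6, 2/3), each row's expected payoff is A: 2; B: -11/6; C: -5/3.
Taking the (1/9, 2/3, 2/9)-weighted average: (1/9)·(2) + (2/3)·(-11/6) + (2/9)·(-5/3) = -37/27.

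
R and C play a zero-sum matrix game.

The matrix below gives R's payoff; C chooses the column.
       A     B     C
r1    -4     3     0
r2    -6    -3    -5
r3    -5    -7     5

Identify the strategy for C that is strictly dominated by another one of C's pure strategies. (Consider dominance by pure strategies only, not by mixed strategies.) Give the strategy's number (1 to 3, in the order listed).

3

C prefers columns that give R less. Compare C with A: -4 < 0, -6 < -5, -5 < 5.
So A strictly dominates C for C; C is strictly dominated.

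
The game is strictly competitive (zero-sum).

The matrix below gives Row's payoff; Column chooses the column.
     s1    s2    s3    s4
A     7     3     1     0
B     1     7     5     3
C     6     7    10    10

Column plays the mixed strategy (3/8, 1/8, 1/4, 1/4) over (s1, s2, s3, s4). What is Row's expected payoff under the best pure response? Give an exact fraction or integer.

65/8

A: (7)·(3/8) + (3)·(1/8) + (1)·(1/4) + (0)·(1/4) = 13/4.
B: (1)·(3/8) + (7)·(1/8) + (5)·(1/4) + (3)·(1/4) = 13/4.
C: (6)·(3/8) + (7)·(1/8) + (10)·(1/4) + (10)·(1/4) = 65/8.
The best pure response is C with expected payoff 65/8.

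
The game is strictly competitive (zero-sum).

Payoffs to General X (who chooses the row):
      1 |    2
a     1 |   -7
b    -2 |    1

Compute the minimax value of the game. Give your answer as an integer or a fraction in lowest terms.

Row minima are -7 and -2, so General X's maximin is -2; column maxima are 1 and 1, so General Y's minimax is 1. These differ, so the equilibrium is in mixed strategies.
Let General X play a with probability p. General Y is indifferent when p − 2(1−p) = −7p + (1−p), giving p = 3/11.
Let General Y play 1 with probability q. General X is indifferent when q − 7(1−q) = −2q + (1−q), giving q = 8/11.
The value is 1·(8/11) + (-7)·(3/11) = -13/11.

-13/11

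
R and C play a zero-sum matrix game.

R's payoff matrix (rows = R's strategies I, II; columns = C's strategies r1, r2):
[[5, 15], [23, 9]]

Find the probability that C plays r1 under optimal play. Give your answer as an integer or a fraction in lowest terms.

Row minima are 5 and 9, so R's maximin is 9; column maxima are 23 and 15, so C's minimax is 15. These differ, so the equilibrium is in mixed strategies.
Let C play r1 with probability q. R is indifferent when 5q + 15(1−q) = 23q + 9(1−q), giving q = 1/4.

1/4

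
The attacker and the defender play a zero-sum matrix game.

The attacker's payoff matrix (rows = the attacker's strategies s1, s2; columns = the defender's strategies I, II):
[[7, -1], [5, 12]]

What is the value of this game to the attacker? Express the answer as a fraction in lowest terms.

Row minima are -1 and 5, so the attacker's maximin is 5; column maxima are 7 and 12, so the defender's minimax is 7. These differ, so the equilibrium is in mixed strategies.
Let the attacker play s1 with probability p. The defender is indifferent when 7p + 5(1−p) = −p + 12(1−p), giving p = 7/15.
Let the defender play I with probability q. The attacker is indifferent when 7q − (1−q) = 5q + 12(1−q), giving q = 13/15.
The value is 7·(13/15) + (-1)·(2/15) = 89/15.

89/15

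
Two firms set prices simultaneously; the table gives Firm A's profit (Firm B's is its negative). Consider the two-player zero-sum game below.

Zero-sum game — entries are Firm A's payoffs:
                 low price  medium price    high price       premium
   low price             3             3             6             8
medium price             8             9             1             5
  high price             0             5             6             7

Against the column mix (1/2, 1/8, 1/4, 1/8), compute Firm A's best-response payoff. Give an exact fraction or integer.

6

low price: (3)·(1/2) + (3)·(1/8) + (6)·(1/4) + (8)·(1/8) = 35/8.
medium price: (8)·(1/2) + (9)·(1/8) + (1)·(1/4) + (5)·(1/8) = 6.
high price: (0)·(1/2) + (5)·(1/8) + (6)·(1/4) + (7)·(1/8) = 3.
The best pure response is medium price with expected payoff 6.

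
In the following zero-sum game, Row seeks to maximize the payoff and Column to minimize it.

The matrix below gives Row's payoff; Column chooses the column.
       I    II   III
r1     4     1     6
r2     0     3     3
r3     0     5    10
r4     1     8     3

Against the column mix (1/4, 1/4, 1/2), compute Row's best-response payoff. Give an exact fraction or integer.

25/4

r1: (4)·(1/4) + (1)·(1/4) + (6)·(1/2) = 17/4.
r2: (0)·(1/4) + (3)·(1/4) + (3)·(1/2) = 9/4.
r3: (0)·(1/4) + (5)·(1/4) + (10)·(1/2) = 25/4.
r4: (1)·(1/4) + (8)·(1/4) + (3)·(1/2) = 15/4.
The best pure response is r3 with expected payoff 25/4.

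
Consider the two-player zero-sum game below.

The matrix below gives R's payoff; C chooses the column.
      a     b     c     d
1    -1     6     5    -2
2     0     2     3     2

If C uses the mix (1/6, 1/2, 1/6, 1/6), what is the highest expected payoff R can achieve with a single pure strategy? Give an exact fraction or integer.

1: (-1)·(1/6) + (6)·(1/2) + (5)·(1/6) + (-2)·(1/6) = 10/3.
2: (0)·(1/6) + (2)·(1/2) + (3)·(1/6) + (2)·(1/6) = 11/6.
The best pure response is 1 with expected payoff 10/3.

10/3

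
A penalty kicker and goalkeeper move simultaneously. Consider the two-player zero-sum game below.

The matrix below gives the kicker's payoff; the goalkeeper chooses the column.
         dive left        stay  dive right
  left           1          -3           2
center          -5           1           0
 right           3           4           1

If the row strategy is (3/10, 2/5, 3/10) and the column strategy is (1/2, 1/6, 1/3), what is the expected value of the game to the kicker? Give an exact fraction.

Against (1/2, 1/6, 1/3), each row's expected payoff is left: 2/3; center: -7/3; right: 5/2.
Taking the (3/10, 2/5, 3/10)-weighted average: (3/10)·(2/3) + (2/5)·(-7/3) + (3/10)·(5/2) = 1/60.

1/60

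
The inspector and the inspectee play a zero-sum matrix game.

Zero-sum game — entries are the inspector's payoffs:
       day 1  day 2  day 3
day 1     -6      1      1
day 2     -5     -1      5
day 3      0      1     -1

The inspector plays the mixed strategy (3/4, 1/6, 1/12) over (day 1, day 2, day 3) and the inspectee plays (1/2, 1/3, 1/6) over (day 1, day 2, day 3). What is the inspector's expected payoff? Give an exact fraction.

-79/36

Against (1/2, 1/3, 1/6), each row's expected payoff is day 1: -5/2; day 2: -2; day 3: 1/6.
Taking the (3/4, 1/6, 1/12)-weighted average: (3/4)·(-5/2) + (1/6)·(-2) + (1/12)·(1/6) = -79/36.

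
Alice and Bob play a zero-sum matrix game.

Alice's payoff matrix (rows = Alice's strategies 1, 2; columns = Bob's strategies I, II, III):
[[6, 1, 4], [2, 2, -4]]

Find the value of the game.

Column I is strictly dominated by III for Bob (it gives Alice more in every row).
The remaining 2×2 game on (1, 2) × (II, III) has no saddle point. Let Alice play 1 with probability p; indifference gives p + 2(1−p) = 4p − 4(1−p), so p = 2/3.
Similarly Bob's optimal q on II is 8/9, and the value is 1·(8/9) + (4)·(1/9) = 4/3.

4/3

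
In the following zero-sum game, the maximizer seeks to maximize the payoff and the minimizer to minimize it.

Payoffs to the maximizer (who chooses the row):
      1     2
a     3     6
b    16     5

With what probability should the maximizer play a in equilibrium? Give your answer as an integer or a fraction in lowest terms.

11/14

Row minima are 3 and 5, so the maximizer's maximin is 5; column maxima are 16 and 6, so the minimizer's minimax is 6. These differ, so the equilibrium is in mixed strategies.
Let the maximizer play a with probability p. The minimizer is indifferent when 3p + 16(1−p) = 6p + 5(1−p), giving p = 11/14.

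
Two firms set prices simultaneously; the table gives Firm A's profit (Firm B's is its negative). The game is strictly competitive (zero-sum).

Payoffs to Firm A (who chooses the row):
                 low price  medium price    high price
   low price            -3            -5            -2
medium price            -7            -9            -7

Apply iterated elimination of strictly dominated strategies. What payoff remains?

-5

Column low price is strictly dominated by medium price for Firm B (-5<-3, -9<-7); eliminate low price.
Row medium price is strictly dominated by row low price (-5>-9, -2>-7); eliminate medium price.
Column high price is strictly dominated by medium price for Firm B (-5<-2); eliminate high price.
Only (low price, medium price) remains, with payoff -5.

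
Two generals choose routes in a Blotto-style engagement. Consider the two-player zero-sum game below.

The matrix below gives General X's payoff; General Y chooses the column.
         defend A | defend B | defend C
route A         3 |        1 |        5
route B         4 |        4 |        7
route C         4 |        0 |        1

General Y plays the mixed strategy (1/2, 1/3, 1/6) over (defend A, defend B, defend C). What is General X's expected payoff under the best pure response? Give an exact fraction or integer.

9/2

route A: (3)·(1/2) + (1)·(1/3) + (5)·(1/6) = 8/3.
route B: (4)·(1/2) + (4)·(1/3) + (7)·(1/6) = 9/2.
route C: (4)·(1/2) + (0)·(1/3) + (1)·(1/6) = 13/6.
The best pure response is route B with expected payoff 9/2.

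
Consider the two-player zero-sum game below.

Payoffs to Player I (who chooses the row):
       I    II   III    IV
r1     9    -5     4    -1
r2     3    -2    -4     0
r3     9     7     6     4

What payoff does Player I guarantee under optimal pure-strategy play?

Row minima: -5, -4, 4 → Player I's maximin is 4.
Column maxima: 9, 7, 6, 4 → Player II's minimax is 4.
They coincide at (r3, IV), so the value is 4.

4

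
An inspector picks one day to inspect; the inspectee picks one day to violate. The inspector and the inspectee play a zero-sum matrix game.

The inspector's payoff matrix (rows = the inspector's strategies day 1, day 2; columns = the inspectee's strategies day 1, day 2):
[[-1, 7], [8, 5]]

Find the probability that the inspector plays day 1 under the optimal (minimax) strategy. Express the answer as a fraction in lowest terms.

Row minima are -1 and 5, so the inspector's maximin is 5; column maxima are 8 and 7, so the inspectee's minimax is 7. These differ, so the equilibrium is in mixed strategies.
Let the inspector play day 1 with probability p. The inspectee is indifferent when −p + 8(1−p) = 7p + 5(1−p), giving p = 3/11.

3/11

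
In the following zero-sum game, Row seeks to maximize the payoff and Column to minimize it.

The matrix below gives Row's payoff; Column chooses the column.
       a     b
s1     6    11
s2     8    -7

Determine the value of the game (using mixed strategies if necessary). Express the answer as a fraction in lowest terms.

Row minima are 6 and -7, so Row's maximin is 6; column maxima are 8 and 11, so Column's minimax is 8. These differ, so the equilibrium is in mixed strategies.
Let Row play s1 with probability p. Column is indifferent when 6p + 8(1−p) = 11p − 7(1−p), giving p = 3/4.
Let Column play a with probability q. Row is indifferent when 6q + 11(1−q) = 8q − 7(1−q), giving q = 9/10.
The value is 6·(9/10) + (11)·(1/10) = 13/2.

13/2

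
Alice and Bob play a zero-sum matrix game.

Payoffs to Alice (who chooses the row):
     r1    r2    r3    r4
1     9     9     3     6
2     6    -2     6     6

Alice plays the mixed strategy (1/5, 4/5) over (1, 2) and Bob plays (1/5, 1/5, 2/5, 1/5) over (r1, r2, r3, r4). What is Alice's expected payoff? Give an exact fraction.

Against (1/5, 1/5, 2/5, 1/5), each row's expected payoff is 1: 6; 2: 22/5.
Taking the (1/5, 4/5)-weighted average: (1/5)·(6) + (4/5)·(22/5) = 118/25.

118/25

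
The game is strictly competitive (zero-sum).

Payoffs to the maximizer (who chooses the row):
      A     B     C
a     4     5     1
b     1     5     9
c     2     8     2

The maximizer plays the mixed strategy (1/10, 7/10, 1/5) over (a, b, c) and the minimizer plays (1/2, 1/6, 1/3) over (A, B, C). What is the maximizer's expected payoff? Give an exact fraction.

79/20

Against (1/2, 1/6, 1/3), each row's expected payoff is a: 19/6; b: 13/3; c: 3.
Taking the (1/10, 7/10, 1/5)-weighted average: (1/10)·(19/6) + (7/10)·(13/3) + (1/5)·(3) = 79/20.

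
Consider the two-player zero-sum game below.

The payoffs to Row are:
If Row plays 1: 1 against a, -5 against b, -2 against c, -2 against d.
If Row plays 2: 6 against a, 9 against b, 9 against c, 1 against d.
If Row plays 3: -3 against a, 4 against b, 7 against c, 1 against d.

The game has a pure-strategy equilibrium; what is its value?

1

Row minima: -5, 1, -3 → Row's maximin is 1.
Column maxima: 6, 9, 9, 1 → Column's minimax is 1.
They coincide at (2, d), so the value is 1.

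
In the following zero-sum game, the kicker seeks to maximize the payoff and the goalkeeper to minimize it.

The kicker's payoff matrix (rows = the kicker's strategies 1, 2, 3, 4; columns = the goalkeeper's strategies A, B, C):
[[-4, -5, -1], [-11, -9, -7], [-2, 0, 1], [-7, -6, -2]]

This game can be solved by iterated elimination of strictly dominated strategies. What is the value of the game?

-2

Row 1 is strictly dominated by row 3 (-2>-4, 0>-5, 1>-1); eliminate 1.
Column C is strictly dominated by A for the goalkeeper (-11<-7, -2<1, -7<-2); eliminate C.
Row 4 is strictly dominated by row 3 (-2>-7, 0>-6); eliminate 4.
Column B is strictly dominated by A for the goalkeeper (-11<-9, -2<0); eliminate B.
Row 2 is strictly dominated by row 3 (-2>-11); eliminate 2.
Only (3, A) remains, with payoff -2.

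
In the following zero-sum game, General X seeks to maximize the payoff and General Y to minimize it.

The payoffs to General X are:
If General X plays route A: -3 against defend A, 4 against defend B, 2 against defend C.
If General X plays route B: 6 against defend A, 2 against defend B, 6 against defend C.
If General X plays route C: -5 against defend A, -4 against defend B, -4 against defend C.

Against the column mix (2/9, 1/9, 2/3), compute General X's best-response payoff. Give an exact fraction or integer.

50/9

route A: (-3)·(2/9) + (4)·(1/9) + (2)·(2/3) = 10/9.
route B: (6)·(2/9) + (2)·(1/9) + (6)·(2/3) = 50/9.
route C: (-5)·(2/9) + (-4)·(1/9) + (-4)·(2/3) = -38/9.
The best pure response is route B with expected payoff 50/9.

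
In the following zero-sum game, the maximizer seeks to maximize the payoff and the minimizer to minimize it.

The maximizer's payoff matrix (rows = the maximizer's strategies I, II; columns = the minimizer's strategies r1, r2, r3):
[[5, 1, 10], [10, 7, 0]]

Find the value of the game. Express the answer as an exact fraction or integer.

Column r1 is strictly dominated by r2 for the minimizer (it gives the maximizer more in every row).
The remaining 2×2 game on (I, II) × (r2, r3) has no saddle point. Let the maximizer play I with probability p; indifference gives p + 7(1−p) = 10p, so p = 7/16.
Similarly the minimizer's optimal q on r2 is 5/8, and the value is 1·(5/8) + (10)·(3/8) = 35/8.

35/8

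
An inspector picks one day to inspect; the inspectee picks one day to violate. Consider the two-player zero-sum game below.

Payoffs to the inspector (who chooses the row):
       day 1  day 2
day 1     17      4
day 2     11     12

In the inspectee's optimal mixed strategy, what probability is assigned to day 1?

Row minima are 4 and 11, so the inspector's maximin is 11; column maxima are 17 and 12, so the inspectee's minimax is 12. These differ, so the equilibrium is in mixed strategies.
Let the inspectee play day 1 with probability q. The inspector is indifferent when 17q + 4(1−q) = 11q + 12(1−q), giving q = 4/7.

4/7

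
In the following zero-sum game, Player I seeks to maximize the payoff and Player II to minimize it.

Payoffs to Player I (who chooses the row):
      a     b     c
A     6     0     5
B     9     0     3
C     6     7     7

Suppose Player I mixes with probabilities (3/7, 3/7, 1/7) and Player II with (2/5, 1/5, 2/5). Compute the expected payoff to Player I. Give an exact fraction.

Against (2/5, 1/5, 2/5), each row's expected payoff is A: 22/5; B: 24/5; C: 33/5.
Taking the (3/7, 3/7, 1/7)-weighted average: (3/7)·(22/5) + (3/7)·(24/5) + (1/7)·(33/5) = 171/35.

171/35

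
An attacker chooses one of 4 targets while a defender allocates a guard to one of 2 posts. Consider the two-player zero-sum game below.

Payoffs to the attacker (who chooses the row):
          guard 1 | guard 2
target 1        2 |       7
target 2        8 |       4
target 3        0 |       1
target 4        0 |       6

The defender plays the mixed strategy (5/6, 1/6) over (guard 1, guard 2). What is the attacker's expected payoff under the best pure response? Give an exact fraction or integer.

22/3

target 1: (2)·(5/6) + (7)·(1/6) = 17/6.
target 2: (8)·(5/6) + (4)·(1/6) = 22/3.
target 3: (0)·(5/6) + (1)·(1/6) = 1/6.
target 4: (0)·(5/6) + (6)·(1/6) = 1.
The best pure response is target 2 with expected payoff 22/3.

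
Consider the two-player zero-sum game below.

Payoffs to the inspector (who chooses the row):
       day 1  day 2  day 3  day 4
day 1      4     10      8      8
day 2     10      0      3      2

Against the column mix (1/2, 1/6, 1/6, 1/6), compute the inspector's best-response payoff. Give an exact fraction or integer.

day 1: (4)·(1/2) + (10)·(1/6) + (8)·(1/6) + (8)·(1/6) = 19/3.
day 2: (10)·(1/2) + (0)·(1/6) + (3)·(1/6) + (2)·(1/6) = 35/6.
The best pure response is day 1 with expected payoff 19/3.

19/3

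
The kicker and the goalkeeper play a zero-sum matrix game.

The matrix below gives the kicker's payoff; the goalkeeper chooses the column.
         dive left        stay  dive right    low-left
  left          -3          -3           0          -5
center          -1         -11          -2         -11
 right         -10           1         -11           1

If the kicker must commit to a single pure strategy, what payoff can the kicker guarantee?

-5

The worst-case payoff for each row is left: -5, center: -11, right: -11.
The best of these is -5.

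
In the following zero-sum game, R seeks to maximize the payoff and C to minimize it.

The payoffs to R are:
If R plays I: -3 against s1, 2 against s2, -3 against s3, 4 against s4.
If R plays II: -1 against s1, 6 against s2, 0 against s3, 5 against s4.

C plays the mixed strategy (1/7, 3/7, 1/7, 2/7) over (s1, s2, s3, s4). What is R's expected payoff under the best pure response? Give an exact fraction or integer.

27/7

I: (-3)·(1/7) + (2)·(3/7) + (-3)·(1/7) + (4)·(2/7) = 8/7.
II: (-1)·(1/7) + (6)·(3/7) + (0)·(1/7) + (5)·(2/7) = 27/7.
The best pure response is II with expected payoff 27/7.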